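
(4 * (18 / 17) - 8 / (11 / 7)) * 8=-1280 / 187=-6.84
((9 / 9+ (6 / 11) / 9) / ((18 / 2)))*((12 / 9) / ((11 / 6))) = 280 / 3267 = 0.09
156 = 156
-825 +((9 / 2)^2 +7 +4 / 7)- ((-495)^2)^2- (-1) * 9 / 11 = -18491473437779 / 308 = -60037251421.36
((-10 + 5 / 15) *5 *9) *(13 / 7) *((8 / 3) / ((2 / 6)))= -45240 / 7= -6462.86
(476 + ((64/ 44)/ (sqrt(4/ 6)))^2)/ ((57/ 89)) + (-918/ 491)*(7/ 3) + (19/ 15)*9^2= 14331710281/ 16932135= 846.42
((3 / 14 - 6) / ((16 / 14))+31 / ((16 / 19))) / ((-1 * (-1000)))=127 / 4000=0.03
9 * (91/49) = 16.71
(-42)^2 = 1764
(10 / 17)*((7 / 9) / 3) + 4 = 1906 / 459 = 4.15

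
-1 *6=-6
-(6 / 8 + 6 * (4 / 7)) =-117 / 28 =-4.18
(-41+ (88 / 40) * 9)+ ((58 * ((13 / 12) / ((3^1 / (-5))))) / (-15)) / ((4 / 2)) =-9563 / 540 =-17.71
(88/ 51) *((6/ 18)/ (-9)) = -88/ 1377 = -0.06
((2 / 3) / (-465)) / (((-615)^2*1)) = -2 / 527623875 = -0.00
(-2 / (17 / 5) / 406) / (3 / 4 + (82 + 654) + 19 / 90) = -0.00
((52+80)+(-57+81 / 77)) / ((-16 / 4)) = -1464 / 77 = -19.01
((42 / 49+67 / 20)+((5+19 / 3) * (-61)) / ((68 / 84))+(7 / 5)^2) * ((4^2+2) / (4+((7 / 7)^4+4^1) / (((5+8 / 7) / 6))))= -229677921 / 133700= -1717.86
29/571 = 0.05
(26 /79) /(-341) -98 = -2640048 /26939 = -98.00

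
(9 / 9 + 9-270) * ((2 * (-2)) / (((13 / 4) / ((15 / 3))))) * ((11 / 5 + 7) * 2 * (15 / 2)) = 220800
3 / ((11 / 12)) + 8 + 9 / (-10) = 1141 / 110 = 10.37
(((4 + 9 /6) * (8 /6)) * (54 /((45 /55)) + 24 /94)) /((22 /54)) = 56052 /47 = 1192.60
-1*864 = -864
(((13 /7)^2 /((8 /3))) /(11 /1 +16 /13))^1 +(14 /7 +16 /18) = 559949 /186984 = 2.99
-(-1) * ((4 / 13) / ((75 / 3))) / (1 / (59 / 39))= 236 / 12675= 0.02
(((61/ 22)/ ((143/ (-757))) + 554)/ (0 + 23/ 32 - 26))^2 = 736976548825344/ 1619401318249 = 455.09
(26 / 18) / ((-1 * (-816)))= 13 / 7344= 0.00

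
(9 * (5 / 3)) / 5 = 3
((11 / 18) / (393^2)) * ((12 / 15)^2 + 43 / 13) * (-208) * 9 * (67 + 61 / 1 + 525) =-19.09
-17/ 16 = -1.06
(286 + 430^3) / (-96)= -39753643 / 48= -828200.90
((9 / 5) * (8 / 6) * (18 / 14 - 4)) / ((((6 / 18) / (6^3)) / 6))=-886464 / 35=-25327.54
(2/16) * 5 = 5/8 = 0.62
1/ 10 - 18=-179/ 10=-17.90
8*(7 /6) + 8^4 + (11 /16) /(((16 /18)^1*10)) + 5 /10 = 4105.91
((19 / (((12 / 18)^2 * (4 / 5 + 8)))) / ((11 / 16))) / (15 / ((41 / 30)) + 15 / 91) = 212667 / 335291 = 0.63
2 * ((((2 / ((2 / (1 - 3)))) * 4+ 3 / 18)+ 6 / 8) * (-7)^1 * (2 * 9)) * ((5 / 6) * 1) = 1487.50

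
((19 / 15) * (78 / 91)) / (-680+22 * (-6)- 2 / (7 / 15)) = -19 / 14285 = -0.00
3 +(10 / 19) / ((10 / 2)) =59 / 19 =3.11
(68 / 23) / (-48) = -17 / 276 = -0.06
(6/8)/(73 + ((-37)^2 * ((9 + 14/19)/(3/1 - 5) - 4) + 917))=-57/847466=-0.00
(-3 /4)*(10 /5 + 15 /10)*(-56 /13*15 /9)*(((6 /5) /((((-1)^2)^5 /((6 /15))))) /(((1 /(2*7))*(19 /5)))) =8232 /247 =33.33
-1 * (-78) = 78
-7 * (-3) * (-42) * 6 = -5292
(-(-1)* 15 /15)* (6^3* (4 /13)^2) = 3456 /169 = 20.45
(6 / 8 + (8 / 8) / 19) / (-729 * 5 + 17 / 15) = -915 / 4154008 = -0.00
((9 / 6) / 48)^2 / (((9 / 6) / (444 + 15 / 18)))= 2669 / 9216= 0.29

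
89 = 89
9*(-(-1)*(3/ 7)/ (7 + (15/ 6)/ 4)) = 216/ 427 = 0.51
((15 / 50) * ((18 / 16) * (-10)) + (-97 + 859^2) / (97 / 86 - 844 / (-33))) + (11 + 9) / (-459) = 7687596073519 / 278282520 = 27625.15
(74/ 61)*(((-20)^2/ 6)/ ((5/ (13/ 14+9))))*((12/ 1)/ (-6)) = -411440/ 1281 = -321.19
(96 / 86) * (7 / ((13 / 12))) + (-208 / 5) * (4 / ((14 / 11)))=-123.53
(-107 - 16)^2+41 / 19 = 287492 / 19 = 15131.16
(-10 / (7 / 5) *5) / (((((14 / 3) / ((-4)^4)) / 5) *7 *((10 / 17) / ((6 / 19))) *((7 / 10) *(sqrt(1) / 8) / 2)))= -17171.79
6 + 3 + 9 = 18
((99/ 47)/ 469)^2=9801/ 485893849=0.00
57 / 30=19 / 10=1.90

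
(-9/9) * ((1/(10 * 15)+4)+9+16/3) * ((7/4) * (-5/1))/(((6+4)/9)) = 57771/400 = 144.43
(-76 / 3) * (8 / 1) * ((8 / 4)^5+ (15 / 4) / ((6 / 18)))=-26296 / 3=-8765.33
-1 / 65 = -0.02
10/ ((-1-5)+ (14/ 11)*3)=-55/ 12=-4.58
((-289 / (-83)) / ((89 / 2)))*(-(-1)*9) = 5202 / 7387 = 0.70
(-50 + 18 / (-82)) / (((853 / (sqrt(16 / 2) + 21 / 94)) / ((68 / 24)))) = -35003 * sqrt(2) / 104919-245021 / 6574924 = -0.51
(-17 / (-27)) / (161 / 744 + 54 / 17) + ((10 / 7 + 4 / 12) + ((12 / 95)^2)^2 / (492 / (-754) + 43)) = 6846473587645930843 / 3515545880061271875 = 1.95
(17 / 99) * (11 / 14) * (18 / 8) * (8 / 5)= 17 / 35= 0.49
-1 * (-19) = 19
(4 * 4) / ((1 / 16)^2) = 4096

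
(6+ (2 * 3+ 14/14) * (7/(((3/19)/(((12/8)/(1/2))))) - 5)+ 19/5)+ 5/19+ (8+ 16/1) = 88356/95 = 930.06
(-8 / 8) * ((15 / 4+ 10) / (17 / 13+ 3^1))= -715 / 224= -3.19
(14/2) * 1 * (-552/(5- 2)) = -1288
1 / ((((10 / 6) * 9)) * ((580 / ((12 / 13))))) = 1 / 9425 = 0.00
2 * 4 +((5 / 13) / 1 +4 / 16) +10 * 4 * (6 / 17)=20113 / 884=22.75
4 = 4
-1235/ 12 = -102.92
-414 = -414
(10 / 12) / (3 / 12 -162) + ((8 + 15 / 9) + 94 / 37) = 292105 / 23939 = 12.20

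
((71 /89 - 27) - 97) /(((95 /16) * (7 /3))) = -105264 /11837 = -8.89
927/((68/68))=927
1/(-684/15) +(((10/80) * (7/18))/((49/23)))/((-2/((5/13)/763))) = -8334145/379937376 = -0.02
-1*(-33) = 33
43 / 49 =0.88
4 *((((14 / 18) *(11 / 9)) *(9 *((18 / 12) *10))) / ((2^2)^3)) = 385 / 48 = 8.02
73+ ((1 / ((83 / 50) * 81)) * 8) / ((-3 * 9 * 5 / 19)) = 13249513 / 181521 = 72.99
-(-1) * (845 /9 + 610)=6335 /9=703.89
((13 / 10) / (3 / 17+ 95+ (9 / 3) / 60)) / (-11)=-0.00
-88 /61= -1.44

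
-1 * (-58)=58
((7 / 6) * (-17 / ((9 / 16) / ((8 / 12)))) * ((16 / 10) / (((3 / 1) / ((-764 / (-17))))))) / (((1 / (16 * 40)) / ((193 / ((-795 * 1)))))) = 87537.72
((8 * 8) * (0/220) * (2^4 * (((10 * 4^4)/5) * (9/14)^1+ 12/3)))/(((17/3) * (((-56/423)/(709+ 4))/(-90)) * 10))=0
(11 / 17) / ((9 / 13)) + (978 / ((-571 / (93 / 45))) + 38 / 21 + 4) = 9798139 / 3057705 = 3.20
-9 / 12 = -3 / 4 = -0.75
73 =73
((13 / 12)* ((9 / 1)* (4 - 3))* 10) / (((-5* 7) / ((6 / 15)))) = -39 / 35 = -1.11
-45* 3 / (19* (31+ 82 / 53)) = -0.22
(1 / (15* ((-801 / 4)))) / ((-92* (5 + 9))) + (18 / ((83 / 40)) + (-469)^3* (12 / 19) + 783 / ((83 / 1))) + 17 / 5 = -397518522945875539 / 6101144910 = -65154742.07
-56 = -56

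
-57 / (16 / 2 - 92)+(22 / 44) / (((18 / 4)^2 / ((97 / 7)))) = 2315 / 2268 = 1.02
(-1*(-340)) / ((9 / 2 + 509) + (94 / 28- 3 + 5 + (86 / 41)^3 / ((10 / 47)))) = 205039975 / 339059143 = 0.60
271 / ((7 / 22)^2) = 131164 / 49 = 2676.82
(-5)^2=25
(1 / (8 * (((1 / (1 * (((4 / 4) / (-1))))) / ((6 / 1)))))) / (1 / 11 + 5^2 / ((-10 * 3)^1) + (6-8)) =99 / 362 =0.27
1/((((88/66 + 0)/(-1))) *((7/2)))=-3/14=-0.21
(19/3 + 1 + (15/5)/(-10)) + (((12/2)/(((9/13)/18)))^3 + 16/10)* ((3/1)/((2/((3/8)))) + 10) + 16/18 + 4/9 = 601495039/15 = 40099669.27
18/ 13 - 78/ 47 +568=346880/ 611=567.73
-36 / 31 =-1.16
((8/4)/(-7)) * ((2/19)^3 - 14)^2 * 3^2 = -165950213832/329321167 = -503.92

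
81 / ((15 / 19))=513 / 5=102.60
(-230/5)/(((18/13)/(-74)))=22126/9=2458.44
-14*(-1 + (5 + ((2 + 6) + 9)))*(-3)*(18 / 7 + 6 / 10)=2797.20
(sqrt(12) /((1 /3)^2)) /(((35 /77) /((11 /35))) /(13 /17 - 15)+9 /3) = 527076 * sqrt(3) /84871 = 10.76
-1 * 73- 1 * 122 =-195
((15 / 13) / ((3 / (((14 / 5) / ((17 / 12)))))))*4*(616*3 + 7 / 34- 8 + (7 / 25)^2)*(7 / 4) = 1768796316 / 180625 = 9792.64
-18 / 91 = -0.20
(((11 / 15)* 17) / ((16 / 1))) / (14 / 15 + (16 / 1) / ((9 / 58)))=561 / 74912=0.01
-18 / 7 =-2.57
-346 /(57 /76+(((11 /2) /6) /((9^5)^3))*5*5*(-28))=-854859980456982648 /1853020188844141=-461.33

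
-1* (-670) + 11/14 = 9391/14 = 670.79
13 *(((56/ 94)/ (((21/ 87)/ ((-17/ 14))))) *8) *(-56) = 820352/ 47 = 17454.30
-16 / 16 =-1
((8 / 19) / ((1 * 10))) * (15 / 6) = 2 / 19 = 0.11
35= 35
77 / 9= 8.56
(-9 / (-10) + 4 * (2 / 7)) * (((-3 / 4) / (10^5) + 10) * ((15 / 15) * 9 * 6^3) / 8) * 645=17930470552137 / 5600000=3201869.74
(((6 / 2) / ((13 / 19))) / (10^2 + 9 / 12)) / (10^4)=57 / 13097500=0.00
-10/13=-0.77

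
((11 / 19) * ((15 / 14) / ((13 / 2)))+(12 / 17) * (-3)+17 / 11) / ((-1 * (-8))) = -38537 / 646646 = -0.06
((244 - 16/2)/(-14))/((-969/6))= 0.10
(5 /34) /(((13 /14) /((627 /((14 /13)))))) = 3135 /34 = 92.21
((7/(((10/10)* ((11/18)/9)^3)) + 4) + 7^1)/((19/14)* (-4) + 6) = 208427359/5324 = 39148.64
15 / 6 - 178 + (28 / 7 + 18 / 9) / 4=-174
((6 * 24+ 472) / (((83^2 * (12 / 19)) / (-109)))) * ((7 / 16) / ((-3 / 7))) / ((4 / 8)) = 7813883 / 248004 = 31.51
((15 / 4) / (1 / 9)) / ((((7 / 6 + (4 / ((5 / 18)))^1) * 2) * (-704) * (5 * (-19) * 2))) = 405 / 49972736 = 0.00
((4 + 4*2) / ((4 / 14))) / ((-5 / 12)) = -504 / 5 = -100.80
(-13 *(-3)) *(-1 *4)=-156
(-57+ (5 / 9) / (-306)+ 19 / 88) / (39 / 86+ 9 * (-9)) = 295886827 / 419693076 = 0.71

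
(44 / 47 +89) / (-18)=-1409 / 282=-5.00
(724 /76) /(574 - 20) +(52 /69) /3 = 584819 /2178882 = 0.27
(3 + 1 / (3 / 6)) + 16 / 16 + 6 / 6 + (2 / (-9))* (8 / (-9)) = 7.20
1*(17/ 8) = 17/ 8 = 2.12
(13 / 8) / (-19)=-13 / 152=-0.09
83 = 83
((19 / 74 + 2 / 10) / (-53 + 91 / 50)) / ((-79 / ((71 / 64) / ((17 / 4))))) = 59995 / 2034548304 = 0.00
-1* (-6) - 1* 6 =0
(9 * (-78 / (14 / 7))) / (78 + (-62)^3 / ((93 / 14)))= 1053 / 107398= 0.01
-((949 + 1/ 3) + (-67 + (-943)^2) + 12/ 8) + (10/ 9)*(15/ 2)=-1780249/ 2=-890124.50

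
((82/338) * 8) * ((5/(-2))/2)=-410/169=-2.43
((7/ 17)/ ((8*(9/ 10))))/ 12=35/ 7344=0.00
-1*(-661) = 661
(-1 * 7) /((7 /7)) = -7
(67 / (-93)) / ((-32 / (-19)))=-1273 / 2976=-0.43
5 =5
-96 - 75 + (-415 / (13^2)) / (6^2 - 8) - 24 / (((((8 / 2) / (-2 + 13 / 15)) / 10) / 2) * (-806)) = -25121949 / 146692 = -171.26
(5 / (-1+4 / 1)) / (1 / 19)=31.67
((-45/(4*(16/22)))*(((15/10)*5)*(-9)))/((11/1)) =6075/64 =94.92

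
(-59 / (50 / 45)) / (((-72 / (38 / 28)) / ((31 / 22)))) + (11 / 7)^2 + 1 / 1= 841657 / 172480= 4.88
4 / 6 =2 / 3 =0.67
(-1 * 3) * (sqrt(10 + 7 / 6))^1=-sqrt(402) / 2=-10.02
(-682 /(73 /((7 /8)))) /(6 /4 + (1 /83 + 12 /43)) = -8519203 /1866610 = -4.56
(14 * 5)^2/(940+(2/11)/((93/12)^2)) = 12949475/2484193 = 5.21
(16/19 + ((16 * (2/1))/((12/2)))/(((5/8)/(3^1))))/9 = 2512/855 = 2.94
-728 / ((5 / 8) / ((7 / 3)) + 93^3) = -40768 / 45044007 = -0.00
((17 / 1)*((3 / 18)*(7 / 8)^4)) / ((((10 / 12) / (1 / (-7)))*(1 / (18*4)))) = -52479 / 2560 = -20.50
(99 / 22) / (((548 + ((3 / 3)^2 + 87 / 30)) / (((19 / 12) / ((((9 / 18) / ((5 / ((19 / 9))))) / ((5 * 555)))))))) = 1873125 / 11038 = 169.70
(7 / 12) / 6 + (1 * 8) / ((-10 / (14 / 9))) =-413 / 360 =-1.15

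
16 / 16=1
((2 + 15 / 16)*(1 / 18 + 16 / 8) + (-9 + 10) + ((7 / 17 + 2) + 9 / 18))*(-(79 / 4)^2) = -304030315 / 78336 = -3881.11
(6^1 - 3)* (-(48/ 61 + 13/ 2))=-2667/ 122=-21.86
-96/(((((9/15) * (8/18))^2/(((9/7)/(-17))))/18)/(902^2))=177935194800/119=1495253737.82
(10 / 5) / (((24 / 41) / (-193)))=-659.42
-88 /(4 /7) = -154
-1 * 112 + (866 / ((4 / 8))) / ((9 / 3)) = 1396 / 3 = 465.33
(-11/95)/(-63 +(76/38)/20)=22/11951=0.00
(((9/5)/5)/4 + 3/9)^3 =2048383/27000000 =0.08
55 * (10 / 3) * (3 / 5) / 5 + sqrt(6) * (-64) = 22 - 64 * sqrt(6) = -134.77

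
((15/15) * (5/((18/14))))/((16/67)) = 2345/144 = 16.28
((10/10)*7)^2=49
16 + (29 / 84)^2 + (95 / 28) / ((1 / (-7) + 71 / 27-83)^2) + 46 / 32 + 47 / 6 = 10371192692317 / 408466704996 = 25.39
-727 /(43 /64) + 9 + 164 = -39089 /43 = -909.05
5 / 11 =0.45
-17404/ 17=-1023.76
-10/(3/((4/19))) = -40/57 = -0.70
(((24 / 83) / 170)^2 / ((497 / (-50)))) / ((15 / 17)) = -96 / 291025805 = -0.00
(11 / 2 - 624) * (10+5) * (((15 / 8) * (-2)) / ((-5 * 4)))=-55665 / 32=-1739.53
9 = 9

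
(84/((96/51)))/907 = 357/7256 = 0.05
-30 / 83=-0.36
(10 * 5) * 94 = 4700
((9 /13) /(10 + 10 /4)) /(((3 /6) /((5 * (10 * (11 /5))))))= 792 /65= 12.18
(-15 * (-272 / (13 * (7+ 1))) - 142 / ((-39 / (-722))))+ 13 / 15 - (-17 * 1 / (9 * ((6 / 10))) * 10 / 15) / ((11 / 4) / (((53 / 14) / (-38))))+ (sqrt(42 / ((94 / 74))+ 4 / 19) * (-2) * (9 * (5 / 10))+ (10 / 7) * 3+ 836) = -13468265381 / 7702695 - 9 * sqrt(26534602) / 893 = -1800.43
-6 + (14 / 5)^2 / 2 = -52 / 25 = -2.08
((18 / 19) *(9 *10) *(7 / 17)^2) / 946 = 39690 / 2597243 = 0.02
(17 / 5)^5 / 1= 1419857 / 3125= 454.35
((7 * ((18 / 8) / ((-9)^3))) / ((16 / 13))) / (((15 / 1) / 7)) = -637 / 77760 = -0.01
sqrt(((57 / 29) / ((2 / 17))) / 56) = sqrt(196707) / 812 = 0.55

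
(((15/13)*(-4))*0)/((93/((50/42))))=0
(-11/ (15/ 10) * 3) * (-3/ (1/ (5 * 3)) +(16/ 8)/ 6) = 2948/ 3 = 982.67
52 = 52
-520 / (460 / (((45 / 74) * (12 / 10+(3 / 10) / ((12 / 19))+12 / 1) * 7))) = -447993 / 6808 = -65.80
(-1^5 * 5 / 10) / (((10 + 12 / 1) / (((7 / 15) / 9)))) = -7 / 5940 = -0.00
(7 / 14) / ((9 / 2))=1 / 9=0.11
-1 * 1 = -1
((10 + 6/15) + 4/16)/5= 213/100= 2.13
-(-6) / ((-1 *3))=-2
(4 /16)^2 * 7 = 7 /16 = 0.44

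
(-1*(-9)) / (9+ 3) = 0.75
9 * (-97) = -873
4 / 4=1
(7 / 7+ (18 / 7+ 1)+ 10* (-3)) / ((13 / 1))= -178 / 91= -1.96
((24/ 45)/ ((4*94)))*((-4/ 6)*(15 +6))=-14/ 705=-0.02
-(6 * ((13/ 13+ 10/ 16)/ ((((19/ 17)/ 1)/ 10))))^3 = -36429280875/ 54872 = -663895.63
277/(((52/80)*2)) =2770/13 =213.08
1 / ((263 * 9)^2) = 0.00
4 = 4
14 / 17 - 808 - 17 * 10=-16612 / 17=-977.18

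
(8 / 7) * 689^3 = 2616662152 / 7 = 373808878.86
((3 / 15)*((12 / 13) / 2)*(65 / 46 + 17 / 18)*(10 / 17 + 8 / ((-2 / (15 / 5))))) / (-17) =189344 / 1296165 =0.15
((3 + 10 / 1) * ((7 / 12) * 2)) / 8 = 91 / 48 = 1.90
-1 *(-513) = 513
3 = 3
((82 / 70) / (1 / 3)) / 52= 123 / 1820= 0.07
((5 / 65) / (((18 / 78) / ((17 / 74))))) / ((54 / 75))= 425 / 3996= 0.11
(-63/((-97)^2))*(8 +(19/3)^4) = -916783/84681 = -10.83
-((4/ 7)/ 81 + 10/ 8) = -1.26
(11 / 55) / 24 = 1 / 120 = 0.01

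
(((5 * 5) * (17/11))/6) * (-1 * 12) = -850/11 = -77.27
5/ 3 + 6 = 23/ 3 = 7.67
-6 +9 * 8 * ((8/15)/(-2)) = -25.20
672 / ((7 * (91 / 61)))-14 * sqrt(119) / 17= 5856 / 91-14 * sqrt(119) / 17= 55.37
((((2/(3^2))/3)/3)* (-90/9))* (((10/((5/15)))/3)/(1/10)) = -2000/81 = -24.69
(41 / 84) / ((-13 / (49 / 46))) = -0.04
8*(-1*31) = -248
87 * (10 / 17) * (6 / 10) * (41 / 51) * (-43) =-306762 / 289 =-1061.46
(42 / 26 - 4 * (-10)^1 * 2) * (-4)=-4244 / 13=-326.46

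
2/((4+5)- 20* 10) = -2/191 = -0.01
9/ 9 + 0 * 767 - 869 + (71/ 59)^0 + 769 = -98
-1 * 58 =-58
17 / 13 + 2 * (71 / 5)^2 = 404.59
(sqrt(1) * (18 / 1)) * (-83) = -1494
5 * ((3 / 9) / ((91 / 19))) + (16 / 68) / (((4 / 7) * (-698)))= 1125359 / 3239418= 0.35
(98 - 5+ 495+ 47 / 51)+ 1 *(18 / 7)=211163 / 357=591.49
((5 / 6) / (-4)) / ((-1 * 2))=5 / 48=0.10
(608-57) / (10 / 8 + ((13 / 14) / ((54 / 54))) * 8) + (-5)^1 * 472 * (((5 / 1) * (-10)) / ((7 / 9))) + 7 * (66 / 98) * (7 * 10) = 258735326 / 1701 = 152107.78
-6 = -6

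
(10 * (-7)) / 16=-35 / 8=-4.38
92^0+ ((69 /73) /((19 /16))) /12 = 1479 /1387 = 1.07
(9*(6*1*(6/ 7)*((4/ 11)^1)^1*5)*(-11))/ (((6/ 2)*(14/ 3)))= -3240/ 49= -66.12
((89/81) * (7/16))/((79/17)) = 10591/102384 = 0.10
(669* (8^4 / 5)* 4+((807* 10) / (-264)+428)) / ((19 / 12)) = 1447100577 / 1045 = 1384785.24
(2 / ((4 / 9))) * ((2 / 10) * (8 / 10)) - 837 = -20907 / 25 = -836.28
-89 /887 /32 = -89 /28384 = -0.00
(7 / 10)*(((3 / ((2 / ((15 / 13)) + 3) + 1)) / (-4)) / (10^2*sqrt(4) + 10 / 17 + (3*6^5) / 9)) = -153 / 4666016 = -0.00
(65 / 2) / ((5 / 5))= 65 / 2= 32.50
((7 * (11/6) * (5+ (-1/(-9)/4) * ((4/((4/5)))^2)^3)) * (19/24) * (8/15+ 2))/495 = 7987847/349920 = 22.83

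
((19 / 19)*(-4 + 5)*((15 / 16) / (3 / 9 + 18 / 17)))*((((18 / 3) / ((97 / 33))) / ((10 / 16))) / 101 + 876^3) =314881306753527 / 695587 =452684289.32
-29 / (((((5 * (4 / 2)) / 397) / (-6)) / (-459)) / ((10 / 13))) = -31706802 / 13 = -2438984.77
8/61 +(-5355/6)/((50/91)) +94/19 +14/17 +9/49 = -31246967909/19308940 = -1618.26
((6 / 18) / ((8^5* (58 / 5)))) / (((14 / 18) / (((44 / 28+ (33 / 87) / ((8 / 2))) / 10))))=0.00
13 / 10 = 1.30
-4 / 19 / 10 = -2 / 95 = -0.02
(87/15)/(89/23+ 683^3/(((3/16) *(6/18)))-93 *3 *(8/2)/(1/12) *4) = 667/586239896205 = 0.00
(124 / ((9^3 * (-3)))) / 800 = -31 / 437400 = -0.00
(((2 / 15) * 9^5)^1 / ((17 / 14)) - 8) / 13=550444 / 1105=498.14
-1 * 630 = -630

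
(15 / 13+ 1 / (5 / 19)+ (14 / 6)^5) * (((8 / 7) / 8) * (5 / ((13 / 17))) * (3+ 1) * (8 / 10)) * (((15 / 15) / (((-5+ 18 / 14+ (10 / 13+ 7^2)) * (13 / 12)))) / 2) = 636861344 / 286852995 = 2.22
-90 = -90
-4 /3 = -1.33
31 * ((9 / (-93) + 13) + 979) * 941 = 28934809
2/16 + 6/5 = 1.32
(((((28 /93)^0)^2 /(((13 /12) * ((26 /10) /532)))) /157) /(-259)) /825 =-0.00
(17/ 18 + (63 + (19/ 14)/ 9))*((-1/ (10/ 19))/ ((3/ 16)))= -204592/ 315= -649.50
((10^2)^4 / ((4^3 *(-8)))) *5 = -1953125 / 2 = -976562.50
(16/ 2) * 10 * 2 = 160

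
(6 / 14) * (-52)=-156 / 7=-22.29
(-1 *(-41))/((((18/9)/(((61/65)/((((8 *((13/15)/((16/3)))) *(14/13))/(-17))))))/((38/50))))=-807823/4550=-177.54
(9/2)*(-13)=-117/2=-58.50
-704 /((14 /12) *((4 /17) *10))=-8976 /35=-256.46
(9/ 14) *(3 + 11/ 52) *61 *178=8159787/ 364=22417.00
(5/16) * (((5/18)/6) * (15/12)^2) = 625/27648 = 0.02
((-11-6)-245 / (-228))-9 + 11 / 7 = -37273 / 1596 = -23.35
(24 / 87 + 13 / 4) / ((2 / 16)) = 818 / 29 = 28.21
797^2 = 635209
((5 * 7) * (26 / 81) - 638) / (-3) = 50768 / 243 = 208.92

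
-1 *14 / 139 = -14 / 139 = -0.10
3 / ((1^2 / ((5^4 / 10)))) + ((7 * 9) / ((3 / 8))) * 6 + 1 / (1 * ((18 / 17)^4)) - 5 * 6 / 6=125057449 / 104976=1191.30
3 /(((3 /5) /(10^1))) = 50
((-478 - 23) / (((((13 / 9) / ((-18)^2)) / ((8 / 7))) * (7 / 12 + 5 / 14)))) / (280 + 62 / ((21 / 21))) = -7791552 / 19513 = -399.30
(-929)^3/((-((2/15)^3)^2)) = 9132605466890625/64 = 142696960420166.02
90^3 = 729000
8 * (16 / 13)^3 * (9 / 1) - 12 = 268548 / 2197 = 122.23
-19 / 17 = -1.12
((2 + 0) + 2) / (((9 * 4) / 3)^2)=1 / 36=0.03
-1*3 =-3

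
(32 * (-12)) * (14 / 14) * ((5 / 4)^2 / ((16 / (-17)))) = 1275 / 2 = 637.50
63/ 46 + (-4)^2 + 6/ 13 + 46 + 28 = 54915/ 598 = 91.83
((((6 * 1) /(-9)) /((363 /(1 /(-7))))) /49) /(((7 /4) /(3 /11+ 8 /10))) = 472 /143807895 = 0.00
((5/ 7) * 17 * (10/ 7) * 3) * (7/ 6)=425/ 7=60.71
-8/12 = -2/3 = -0.67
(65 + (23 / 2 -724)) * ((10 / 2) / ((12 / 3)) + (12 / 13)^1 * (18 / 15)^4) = -2048.75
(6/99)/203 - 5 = -5.00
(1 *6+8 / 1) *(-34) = -476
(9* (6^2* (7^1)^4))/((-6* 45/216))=-3111696/5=-622339.20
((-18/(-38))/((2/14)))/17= 63/323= 0.20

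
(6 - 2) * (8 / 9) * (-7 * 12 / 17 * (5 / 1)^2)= -22400 / 51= -439.22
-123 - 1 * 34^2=-1279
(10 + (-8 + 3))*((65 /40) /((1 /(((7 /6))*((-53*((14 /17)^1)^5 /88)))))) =-405300805 /187421124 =-2.16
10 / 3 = 3.33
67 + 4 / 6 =203 / 3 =67.67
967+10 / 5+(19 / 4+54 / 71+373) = 382693 / 284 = 1347.51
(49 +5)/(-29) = -54/29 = -1.86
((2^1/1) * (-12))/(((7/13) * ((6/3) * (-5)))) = 156/35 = 4.46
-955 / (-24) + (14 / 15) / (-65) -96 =-146179 / 2600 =-56.22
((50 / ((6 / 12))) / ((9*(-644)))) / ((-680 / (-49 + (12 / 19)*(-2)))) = -4775 / 3744216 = -0.00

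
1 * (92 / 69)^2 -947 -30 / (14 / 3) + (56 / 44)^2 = -7242086 / 7623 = -950.03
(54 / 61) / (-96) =-9 / 976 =-0.01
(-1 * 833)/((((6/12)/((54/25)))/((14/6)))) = -209916/25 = -8396.64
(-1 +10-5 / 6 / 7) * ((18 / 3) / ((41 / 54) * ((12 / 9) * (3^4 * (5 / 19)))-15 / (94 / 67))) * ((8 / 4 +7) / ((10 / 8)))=23982408 / 680575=35.24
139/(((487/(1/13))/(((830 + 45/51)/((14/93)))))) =182593875/1506778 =121.18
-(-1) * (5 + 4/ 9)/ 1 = 49/ 9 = 5.44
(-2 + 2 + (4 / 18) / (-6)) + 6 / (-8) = -85 / 108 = -0.79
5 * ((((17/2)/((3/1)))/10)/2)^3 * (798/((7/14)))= 653429/28800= 22.69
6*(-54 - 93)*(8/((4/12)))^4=-292626432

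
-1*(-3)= 3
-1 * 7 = -7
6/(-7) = -6/7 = -0.86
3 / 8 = 0.38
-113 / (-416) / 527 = 113 / 219232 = 0.00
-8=-8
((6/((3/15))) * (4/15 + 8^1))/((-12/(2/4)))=-31/3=-10.33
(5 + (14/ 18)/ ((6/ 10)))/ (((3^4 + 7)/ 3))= 85/ 396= 0.21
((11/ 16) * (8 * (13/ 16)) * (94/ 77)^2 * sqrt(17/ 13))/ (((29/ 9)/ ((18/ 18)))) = 19881 * sqrt(221)/ 125048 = 2.36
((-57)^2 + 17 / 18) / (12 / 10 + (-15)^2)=292495 / 20358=14.37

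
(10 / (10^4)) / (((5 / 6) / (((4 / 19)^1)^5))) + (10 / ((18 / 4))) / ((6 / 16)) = 247609920736 / 41784170625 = 5.93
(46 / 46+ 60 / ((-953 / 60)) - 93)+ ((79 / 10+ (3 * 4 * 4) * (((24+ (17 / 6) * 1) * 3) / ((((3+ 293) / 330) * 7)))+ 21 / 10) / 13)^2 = 2894528356 / 1304657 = 2218.61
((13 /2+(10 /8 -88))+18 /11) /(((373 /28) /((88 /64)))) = -24213 /2984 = -8.11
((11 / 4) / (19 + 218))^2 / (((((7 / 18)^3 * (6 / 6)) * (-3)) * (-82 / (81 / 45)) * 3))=0.00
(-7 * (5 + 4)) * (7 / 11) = -441 / 11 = -40.09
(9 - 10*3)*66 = -1386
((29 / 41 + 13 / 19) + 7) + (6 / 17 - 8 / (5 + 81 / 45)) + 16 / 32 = 213689 / 26486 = 8.07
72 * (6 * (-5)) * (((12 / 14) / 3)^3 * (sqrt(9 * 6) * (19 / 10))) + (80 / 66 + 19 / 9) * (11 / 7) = 47 / 9 - 98496 * sqrt(6) / 343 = -698.17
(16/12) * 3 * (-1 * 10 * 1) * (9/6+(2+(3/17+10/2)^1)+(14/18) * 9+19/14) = -81080/119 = -681.34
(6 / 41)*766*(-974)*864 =-3867699456 / 41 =-94334133.07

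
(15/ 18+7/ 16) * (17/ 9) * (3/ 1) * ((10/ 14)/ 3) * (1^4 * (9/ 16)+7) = 627385/ 48384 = 12.97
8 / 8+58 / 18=38 / 9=4.22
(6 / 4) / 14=3 / 28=0.11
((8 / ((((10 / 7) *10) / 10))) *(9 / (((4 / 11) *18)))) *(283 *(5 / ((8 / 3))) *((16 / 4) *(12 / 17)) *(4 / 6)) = 130746 / 17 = 7690.94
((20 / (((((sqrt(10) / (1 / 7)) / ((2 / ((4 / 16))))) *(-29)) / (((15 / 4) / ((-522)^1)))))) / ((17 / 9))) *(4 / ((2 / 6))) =360 *sqrt(10) / 100079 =0.01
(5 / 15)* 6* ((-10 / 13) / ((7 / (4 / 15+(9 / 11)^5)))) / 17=-6119756 / 747437691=-0.01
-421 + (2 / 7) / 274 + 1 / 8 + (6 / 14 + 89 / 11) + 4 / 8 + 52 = -30368839 / 84392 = -359.85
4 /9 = 0.44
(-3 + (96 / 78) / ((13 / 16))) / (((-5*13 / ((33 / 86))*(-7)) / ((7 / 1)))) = -8283 / 944710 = -0.01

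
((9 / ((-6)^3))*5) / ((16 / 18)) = -15 / 64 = -0.23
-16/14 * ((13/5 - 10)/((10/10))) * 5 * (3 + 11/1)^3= 116032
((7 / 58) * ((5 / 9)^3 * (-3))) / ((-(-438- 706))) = -875 / 16123536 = -0.00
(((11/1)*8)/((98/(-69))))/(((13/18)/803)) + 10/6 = -131643847/1911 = -68887.41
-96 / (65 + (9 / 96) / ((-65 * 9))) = -599040 / 405599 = -1.48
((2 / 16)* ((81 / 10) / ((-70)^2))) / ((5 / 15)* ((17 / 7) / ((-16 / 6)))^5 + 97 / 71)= 1009967616 / 5656923083125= 0.00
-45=-45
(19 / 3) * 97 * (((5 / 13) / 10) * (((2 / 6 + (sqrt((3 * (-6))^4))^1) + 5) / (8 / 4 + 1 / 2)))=140068 / 45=3112.62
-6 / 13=-0.46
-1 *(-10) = 10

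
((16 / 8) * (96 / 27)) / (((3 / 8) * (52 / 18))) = 256 / 39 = 6.56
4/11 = 0.36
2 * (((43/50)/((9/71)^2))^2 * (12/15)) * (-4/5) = -375889585352/102515625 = -3666.66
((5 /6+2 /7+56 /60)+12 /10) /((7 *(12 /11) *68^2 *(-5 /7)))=-7513 /58262400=-0.00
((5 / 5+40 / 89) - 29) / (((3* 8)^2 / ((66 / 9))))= -6743 / 19224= -0.35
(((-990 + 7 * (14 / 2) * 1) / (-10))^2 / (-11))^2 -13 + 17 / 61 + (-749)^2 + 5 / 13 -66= 1159994867999273 / 959530000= 1208919.85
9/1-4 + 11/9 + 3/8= 475/72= 6.60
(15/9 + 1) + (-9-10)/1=-49/3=-16.33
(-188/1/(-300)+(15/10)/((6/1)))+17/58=1.17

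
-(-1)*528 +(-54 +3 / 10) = 4743 / 10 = 474.30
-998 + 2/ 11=-997.82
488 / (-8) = -61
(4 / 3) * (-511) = -2044 / 3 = -681.33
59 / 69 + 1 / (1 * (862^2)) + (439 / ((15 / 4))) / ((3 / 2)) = 60677717119 / 769050540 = 78.90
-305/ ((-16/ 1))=19.06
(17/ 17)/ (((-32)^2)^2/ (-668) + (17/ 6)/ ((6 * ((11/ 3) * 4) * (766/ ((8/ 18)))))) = -151971336/ 238553134313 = -0.00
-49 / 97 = -0.51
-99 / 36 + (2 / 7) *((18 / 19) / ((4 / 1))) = -1427 / 532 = -2.68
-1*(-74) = 74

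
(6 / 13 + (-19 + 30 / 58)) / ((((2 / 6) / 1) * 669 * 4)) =-3397 / 168142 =-0.02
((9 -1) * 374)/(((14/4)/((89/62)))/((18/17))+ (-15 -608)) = -4793184/994357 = -4.82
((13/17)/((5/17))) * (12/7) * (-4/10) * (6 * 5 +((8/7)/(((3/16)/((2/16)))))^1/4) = -65936/1225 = -53.83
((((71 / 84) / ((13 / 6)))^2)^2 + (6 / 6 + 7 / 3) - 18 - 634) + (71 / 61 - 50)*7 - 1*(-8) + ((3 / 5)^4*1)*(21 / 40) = -982.43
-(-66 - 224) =290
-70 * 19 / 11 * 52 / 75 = -13832 / 165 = -83.83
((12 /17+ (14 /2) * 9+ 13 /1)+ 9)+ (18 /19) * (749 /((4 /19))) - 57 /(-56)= 3291277 /952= 3457.22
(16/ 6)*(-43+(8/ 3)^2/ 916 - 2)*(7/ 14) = -370916/ 6183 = -59.99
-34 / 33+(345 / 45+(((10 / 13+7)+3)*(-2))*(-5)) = 16349 / 143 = 114.33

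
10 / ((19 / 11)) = 110 / 19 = 5.79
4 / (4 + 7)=4 / 11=0.36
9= 9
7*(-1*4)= -28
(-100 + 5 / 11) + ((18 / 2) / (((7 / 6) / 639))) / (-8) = -220443 / 308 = -715.72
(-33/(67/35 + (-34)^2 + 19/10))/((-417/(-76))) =-0.01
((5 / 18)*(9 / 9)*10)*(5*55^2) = 378125 / 9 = 42013.89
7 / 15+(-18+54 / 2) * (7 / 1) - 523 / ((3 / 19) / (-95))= 4721027 / 15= 314735.13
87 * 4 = 348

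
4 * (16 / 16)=4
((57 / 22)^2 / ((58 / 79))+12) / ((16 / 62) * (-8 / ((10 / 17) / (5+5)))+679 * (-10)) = -6133195 / 1979805872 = -0.00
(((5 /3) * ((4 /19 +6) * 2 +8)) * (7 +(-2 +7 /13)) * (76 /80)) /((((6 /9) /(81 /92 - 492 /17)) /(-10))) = 383133510 /5083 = 75375.47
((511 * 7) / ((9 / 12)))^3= 2929117506112 / 27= 108485833559.70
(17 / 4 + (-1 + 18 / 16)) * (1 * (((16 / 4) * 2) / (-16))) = -35 / 16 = -2.19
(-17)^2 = 289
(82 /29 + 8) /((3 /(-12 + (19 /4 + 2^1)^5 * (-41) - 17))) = -92368576631 /44544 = -2073648.00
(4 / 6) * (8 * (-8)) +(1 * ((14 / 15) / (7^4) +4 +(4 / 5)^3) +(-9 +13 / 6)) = -11573063 / 257250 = -44.99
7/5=1.40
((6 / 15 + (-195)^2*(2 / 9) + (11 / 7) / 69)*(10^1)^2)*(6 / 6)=408155420 / 483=845042.28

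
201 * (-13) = -2613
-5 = -5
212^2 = 44944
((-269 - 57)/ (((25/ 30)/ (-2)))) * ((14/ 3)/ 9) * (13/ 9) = 237328/ 405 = 586.00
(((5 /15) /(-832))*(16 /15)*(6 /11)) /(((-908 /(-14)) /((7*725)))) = -7105 /389532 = -0.02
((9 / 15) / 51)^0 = 1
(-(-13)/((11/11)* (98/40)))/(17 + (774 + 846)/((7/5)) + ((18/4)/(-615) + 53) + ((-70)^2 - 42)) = 106600/122250373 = 0.00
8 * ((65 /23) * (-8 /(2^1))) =-2080 /23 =-90.43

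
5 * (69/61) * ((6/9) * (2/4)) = 115/61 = 1.89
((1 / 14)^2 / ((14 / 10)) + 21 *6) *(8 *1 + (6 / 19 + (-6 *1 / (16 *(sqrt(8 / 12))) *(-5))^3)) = 2573.71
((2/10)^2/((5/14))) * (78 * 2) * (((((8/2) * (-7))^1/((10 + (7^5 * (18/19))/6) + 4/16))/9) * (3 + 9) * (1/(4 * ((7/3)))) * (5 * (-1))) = 663936/5061575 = 0.13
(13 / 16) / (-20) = -13 / 320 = -0.04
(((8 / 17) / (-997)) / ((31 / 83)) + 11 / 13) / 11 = 5770977 / 75134917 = 0.08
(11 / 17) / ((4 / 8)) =22 / 17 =1.29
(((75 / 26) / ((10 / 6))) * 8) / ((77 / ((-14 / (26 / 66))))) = -6.39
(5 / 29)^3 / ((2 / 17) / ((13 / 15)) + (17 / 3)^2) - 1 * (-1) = 1.00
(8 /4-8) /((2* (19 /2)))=-0.32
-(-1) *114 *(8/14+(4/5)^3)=108072/875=123.51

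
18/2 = 9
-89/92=-0.97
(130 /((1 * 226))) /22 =65 /2486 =0.03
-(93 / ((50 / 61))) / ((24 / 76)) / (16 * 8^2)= -35929 / 102400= -0.35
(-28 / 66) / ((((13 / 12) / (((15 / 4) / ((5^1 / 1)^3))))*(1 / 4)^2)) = -672 / 3575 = -0.19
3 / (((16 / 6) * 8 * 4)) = 9 / 256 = 0.04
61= 61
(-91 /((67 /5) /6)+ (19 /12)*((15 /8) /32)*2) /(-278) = 1391395 /9536512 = 0.15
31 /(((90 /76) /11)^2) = 5416444 /2025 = 2674.79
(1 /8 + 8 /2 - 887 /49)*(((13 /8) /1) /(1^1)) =-71227 /3136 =-22.71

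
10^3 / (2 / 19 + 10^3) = 9500 / 9501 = 1.00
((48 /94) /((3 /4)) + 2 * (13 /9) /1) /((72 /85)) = 64175 /15228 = 4.21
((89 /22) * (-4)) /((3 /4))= -712 /33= -21.58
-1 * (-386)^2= -148996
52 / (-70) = -26 / 35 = -0.74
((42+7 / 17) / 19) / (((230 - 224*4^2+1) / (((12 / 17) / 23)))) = -1236 / 60494347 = -0.00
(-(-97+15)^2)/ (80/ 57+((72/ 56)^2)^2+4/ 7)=-920226468/ 644261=-1428.34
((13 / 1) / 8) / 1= 13 / 8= 1.62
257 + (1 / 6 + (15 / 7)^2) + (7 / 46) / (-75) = 261.76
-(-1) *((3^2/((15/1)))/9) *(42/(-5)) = -14/25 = -0.56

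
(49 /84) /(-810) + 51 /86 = 247559 /417960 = 0.59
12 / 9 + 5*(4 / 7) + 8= 256 / 21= 12.19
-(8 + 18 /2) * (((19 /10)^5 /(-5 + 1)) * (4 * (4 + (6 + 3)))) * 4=547217879 /25000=21888.72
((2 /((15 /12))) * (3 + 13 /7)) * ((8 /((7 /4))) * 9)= 78336 /245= 319.74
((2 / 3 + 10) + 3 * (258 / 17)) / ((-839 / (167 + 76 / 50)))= -12074458 / 1069725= -11.29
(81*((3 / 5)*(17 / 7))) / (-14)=-4131 / 490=-8.43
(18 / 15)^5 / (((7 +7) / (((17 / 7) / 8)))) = 8262 / 153125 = 0.05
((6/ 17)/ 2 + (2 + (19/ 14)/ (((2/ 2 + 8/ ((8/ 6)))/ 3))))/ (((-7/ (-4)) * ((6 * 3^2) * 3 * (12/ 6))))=4595/ 944622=0.00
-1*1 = -1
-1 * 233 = -233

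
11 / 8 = 1.38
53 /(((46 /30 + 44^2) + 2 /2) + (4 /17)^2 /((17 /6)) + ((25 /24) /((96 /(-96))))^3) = 17998087680 /657922673507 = 0.03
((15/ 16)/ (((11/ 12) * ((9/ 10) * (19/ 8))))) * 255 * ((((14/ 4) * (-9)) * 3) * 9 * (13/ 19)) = -281940750/ 3971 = -70999.94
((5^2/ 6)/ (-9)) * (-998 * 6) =24950/ 9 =2772.22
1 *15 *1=15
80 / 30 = 8 / 3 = 2.67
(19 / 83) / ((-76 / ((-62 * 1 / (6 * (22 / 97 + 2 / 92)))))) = 69161 / 552282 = 0.13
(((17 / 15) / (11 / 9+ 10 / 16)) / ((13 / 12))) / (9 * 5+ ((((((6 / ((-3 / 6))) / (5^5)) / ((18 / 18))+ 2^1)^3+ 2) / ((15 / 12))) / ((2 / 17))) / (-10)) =747070312500000 / 50431727008050479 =0.01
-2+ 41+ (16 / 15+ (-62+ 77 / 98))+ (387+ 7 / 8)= 308051 / 840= 366.73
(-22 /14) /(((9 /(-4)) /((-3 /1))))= -44 /21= -2.10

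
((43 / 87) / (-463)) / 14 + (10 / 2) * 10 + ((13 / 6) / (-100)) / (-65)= 4699474163 / 93989000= 50.00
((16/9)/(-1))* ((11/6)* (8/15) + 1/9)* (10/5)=-1568/405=-3.87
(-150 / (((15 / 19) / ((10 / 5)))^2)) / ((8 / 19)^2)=-130321 / 24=-5430.04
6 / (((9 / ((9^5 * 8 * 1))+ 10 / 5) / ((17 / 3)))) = 1784592 / 104977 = 17.00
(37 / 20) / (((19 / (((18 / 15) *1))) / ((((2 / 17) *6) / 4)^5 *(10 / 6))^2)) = 728271 / 76607768217062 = 0.00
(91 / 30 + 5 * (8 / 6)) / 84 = 97 / 840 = 0.12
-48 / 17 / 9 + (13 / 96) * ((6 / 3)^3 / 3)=29 / 612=0.05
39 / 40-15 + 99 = 3399 / 40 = 84.98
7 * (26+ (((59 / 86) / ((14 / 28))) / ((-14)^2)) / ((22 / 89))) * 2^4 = 2915.17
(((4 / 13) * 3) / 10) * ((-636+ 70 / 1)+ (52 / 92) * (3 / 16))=-624747 / 11960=-52.24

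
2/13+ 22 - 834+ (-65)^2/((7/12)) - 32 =582310/91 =6399.01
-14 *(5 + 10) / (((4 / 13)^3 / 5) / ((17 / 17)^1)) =-1153425 / 32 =-36044.53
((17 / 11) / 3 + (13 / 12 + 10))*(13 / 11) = 19903 / 1452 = 13.71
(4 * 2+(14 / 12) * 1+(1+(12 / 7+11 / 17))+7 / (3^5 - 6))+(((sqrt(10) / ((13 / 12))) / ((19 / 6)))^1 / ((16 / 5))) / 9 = 5 * sqrt(10) / 494+236107 / 18802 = 12.59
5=5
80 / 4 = 20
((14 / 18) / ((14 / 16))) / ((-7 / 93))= -248 / 21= -11.81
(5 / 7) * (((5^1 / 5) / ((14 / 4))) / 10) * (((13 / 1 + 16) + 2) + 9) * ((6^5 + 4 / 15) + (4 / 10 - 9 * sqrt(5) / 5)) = 933200 / 147 - 72 * sqrt(5) / 49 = 6345.01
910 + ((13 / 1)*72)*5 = 5590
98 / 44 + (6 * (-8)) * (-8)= 8497 / 22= 386.23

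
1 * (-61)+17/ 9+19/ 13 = -6745/ 117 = -57.65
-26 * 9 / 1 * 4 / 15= -62.40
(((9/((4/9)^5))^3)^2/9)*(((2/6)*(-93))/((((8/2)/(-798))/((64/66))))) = 10320510147087135122224103298631955427/792633534417207296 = 13020531808151929961.20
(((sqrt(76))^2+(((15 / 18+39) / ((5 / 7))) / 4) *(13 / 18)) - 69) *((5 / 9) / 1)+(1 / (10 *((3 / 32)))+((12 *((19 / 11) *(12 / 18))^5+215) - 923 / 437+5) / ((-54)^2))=3534941883652841 / 332466121445040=10.63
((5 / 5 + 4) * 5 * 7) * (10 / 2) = 875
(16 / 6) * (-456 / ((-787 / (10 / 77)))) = 12160 / 60599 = 0.20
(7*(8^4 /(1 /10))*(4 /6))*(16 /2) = 4587520 /3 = 1529173.33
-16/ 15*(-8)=128/ 15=8.53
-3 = -3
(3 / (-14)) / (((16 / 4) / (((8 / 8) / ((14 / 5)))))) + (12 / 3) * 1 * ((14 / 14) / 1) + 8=9393 / 784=11.98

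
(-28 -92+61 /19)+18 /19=-115.84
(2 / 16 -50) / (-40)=399 / 320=1.25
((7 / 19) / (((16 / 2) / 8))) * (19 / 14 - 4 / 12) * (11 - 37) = -559 / 57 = -9.81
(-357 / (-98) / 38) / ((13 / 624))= 612 / 133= 4.60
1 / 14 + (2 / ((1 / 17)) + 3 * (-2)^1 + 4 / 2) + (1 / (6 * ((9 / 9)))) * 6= 435 / 14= 31.07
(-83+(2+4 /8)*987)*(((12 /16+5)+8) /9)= 262295 /72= 3642.99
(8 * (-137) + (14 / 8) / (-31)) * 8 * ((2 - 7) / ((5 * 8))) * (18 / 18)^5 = 135911 / 124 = 1096.06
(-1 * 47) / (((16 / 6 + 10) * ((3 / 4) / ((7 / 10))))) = -329 / 95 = -3.46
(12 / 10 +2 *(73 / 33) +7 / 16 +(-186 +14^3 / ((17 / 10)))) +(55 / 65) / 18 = 2510355149 / 1750320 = 1434.23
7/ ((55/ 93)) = 651/ 55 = 11.84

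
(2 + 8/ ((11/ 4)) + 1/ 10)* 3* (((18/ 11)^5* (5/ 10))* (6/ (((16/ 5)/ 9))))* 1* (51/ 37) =134406211869/ 65547757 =2050.51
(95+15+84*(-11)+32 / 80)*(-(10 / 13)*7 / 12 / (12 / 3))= 2373 / 26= 91.27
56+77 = 133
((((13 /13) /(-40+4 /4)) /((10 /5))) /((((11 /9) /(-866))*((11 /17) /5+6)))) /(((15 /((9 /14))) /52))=132498 /40117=3.30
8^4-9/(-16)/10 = 655369/160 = 4096.06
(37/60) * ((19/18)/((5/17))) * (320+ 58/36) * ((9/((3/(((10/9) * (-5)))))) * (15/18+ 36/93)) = -15704844953/1084752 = -14477.82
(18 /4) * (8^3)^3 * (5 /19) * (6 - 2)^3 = 193273528320 /19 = 10172290964.21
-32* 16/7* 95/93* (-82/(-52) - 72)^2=-370546.38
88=88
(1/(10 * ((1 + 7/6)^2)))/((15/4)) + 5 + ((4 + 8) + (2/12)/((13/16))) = 218147/12675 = 17.21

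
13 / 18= 0.72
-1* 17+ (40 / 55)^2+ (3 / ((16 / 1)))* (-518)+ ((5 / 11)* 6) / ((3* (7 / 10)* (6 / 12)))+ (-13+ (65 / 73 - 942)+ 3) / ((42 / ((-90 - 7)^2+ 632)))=-112529514859 / 494648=-227494.13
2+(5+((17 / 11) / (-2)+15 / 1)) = 467 / 22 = 21.23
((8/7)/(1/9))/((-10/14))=-72/5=-14.40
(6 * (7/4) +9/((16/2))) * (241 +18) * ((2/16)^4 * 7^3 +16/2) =797544657/32768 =24339.13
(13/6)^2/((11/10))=845/198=4.27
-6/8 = -3/4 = -0.75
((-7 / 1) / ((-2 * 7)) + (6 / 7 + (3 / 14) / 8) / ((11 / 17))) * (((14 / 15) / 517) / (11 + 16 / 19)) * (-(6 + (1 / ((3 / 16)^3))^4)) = -50806233871824011 / 337199314500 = -150671.23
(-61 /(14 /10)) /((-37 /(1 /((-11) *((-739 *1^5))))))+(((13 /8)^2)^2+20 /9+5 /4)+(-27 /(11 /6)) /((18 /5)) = 6.35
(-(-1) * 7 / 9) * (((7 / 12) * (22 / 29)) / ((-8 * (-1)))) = 539 / 12528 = 0.04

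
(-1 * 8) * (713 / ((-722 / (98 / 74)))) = 139748 / 13357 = 10.46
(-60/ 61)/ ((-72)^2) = -5/ 26352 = -0.00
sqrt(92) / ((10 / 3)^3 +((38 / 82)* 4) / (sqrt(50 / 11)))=-2839455* sqrt(506) / 10500460282 +283668750* sqrt(23) / 5250230141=0.25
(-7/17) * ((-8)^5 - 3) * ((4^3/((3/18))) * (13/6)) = 190858304/17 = 11226959.06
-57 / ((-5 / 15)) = 171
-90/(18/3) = -15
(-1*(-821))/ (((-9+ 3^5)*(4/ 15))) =4105/ 312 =13.16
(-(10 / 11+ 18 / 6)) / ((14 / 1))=-43 / 154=-0.28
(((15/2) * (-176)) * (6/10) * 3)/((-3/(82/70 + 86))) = 2416392/35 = 69039.77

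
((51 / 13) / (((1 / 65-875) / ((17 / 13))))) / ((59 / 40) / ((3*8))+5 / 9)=-2080800 / 218974379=-0.01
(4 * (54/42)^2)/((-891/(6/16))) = -3/1078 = -0.00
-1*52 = -52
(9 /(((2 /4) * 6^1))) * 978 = 2934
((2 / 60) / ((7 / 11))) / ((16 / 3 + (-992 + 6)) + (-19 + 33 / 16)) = -88 / 1675975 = -0.00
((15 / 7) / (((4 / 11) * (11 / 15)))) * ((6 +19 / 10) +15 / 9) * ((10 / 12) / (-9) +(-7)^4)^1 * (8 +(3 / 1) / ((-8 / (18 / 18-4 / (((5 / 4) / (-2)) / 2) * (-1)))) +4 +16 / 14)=26147480671 / 8064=3242495.12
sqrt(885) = 29.75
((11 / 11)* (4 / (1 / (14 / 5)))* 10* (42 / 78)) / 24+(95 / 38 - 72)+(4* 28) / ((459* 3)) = -2395363 / 35802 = -66.91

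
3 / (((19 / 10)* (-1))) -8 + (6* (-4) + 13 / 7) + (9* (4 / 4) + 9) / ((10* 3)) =-20696 / 665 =-31.12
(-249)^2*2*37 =4588074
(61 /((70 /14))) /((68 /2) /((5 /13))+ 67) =61 /777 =0.08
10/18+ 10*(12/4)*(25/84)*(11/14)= 13355/1764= 7.57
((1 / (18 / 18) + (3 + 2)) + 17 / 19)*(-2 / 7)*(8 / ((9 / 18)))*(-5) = 20960 / 133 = 157.59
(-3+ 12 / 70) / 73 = -0.04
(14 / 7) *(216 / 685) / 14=216 / 4795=0.05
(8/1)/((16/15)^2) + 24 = 31.03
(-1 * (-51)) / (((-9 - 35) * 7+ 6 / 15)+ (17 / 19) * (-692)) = -4845 / 88042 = -0.06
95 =95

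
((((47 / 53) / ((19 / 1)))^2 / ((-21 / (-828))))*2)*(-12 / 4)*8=-29264832 / 7098343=-4.12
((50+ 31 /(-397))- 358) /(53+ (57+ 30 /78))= -1589991 /569695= -2.79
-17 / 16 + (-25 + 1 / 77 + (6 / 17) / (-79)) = -43108291 / 1654576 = -26.05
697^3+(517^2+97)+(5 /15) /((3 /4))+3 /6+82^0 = 6099772697 /18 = 338876260.94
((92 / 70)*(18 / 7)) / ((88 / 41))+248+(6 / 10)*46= 1493971 / 5390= 277.17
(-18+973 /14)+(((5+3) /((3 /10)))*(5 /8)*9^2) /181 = 21343 /362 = 58.96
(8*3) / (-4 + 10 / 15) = -7.20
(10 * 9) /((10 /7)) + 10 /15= 191 /3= 63.67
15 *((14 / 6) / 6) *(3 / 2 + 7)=595 / 12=49.58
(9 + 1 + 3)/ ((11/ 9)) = 117/ 11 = 10.64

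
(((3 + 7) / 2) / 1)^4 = 625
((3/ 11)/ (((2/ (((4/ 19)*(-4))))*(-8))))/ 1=0.01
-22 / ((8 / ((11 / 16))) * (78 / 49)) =-5929 / 4992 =-1.19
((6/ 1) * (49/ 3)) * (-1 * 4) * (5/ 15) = -130.67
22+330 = 352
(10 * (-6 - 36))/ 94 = -210/ 47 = -4.47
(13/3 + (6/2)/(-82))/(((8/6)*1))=1057/328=3.22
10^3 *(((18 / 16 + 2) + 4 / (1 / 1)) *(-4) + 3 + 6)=-19500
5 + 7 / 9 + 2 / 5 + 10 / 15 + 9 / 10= 697 / 90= 7.74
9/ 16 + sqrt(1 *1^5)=25/ 16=1.56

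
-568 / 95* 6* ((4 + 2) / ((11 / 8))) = -163584 / 1045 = -156.54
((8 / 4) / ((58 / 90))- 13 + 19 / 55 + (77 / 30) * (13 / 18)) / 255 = -1325953 / 43926300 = -0.03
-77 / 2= -38.50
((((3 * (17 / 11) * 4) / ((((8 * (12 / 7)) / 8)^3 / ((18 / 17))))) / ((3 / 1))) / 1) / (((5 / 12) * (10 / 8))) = 686 / 275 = 2.49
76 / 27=2.81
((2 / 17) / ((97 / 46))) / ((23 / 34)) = 8 / 97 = 0.08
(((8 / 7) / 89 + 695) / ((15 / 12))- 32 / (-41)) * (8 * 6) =26725.96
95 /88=1.08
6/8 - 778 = -3109/4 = -777.25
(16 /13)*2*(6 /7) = 192 /91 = 2.11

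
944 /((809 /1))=944 /809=1.17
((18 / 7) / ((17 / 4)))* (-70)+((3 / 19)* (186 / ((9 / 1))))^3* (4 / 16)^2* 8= -2912692 / 116603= -24.98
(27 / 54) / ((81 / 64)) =0.40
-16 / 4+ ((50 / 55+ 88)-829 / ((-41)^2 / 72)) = 913486 / 18491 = 49.40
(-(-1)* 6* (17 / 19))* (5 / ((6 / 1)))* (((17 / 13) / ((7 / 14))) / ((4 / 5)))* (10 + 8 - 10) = 28900 / 247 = 117.00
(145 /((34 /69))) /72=3335 /816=4.09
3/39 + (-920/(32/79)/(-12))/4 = 118297/2496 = 47.39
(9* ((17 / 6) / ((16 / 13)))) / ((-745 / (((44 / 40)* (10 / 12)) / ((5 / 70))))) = -17017 / 47680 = -0.36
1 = 1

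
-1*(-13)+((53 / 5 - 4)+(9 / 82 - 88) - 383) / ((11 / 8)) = -732121 / 2255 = -324.67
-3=-3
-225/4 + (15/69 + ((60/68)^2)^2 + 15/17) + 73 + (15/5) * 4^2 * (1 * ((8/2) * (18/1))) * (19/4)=126281241433/7683932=16434.46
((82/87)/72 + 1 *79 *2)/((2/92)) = 11382631/1566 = 7268.60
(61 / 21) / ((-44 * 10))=-0.01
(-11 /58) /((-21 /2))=11 /609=0.02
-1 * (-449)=449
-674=-674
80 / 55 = 16 / 11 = 1.45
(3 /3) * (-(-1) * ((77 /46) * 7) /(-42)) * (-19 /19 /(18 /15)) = 385 /1656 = 0.23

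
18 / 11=1.64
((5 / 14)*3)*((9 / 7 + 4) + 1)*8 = 2640 / 49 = 53.88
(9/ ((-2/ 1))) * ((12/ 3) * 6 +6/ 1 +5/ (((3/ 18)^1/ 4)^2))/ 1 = -13095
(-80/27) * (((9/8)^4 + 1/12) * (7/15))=-2.33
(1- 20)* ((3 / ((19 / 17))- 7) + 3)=25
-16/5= -3.20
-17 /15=-1.13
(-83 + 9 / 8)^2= 429025 / 64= 6703.52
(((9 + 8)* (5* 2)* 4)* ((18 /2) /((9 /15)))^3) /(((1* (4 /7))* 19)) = 4016250 /19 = 211381.58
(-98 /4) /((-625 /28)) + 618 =386936 /625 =619.10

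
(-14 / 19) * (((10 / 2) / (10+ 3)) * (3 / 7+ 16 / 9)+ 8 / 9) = -2846 / 2223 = -1.28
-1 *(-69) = 69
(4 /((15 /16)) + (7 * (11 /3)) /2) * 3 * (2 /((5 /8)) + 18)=27189 /25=1087.56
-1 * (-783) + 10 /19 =14887 /19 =783.53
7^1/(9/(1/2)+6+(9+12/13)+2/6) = 0.20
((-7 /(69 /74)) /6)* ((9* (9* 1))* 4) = -9324 /23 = -405.39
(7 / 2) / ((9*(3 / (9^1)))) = 7 / 6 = 1.17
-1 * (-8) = 8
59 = 59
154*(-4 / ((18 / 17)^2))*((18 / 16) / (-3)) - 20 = 20093 / 108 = 186.05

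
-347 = -347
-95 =-95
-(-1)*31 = 31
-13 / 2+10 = 7 / 2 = 3.50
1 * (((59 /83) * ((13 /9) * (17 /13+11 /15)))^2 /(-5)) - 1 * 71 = -45122373199 /627760125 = -71.88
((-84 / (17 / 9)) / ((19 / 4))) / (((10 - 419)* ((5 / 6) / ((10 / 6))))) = 6048 / 132107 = 0.05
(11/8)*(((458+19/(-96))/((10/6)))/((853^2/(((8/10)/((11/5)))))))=43949/232834880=0.00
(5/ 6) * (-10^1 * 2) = -50/ 3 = -16.67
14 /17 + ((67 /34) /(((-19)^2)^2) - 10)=-40660085 /4430914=-9.18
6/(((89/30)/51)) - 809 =-62821/89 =-705.85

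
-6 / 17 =-0.35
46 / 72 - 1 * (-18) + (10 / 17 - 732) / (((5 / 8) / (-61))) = 218497547 / 3060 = 71404.43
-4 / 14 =-2 / 7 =-0.29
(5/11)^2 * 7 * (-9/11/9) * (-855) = 112.42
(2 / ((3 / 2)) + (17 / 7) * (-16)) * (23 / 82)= -9062 / 861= -10.52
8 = 8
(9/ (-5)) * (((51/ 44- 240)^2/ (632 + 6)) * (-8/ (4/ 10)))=993951729/ 308792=3218.84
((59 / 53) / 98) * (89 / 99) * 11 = 5251 / 46746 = 0.11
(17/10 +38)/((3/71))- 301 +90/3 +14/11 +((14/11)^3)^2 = 35825726477/53146830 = 674.09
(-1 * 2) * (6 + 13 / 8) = -15.25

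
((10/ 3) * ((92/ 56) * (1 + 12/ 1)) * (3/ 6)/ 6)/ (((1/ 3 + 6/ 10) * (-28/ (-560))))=37375/ 294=127.13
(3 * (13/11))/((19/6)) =234/209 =1.12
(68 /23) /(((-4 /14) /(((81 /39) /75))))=-2142 /7475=-0.29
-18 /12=-3 /2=-1.50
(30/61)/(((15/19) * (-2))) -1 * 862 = -52601/61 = -862.31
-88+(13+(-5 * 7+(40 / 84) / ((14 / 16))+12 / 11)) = -175226 / 1617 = -108.36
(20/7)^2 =8.16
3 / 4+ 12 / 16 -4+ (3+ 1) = 3 / 2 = 1.50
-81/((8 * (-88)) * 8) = 81/5632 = 0.01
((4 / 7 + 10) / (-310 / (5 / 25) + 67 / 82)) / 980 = -1517 / 217861595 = -0.00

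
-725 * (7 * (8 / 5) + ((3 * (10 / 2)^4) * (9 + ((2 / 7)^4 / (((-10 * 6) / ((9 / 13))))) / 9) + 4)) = -382215151635 / 31213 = -12245383.39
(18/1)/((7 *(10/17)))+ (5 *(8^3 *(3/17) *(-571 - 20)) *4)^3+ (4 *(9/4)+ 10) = -209456634480851677261166/171955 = -1218089816991955321.22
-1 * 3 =-3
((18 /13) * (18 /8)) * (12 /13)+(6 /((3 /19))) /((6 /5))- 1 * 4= 15485 /507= 30.54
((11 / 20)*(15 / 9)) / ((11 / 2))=1 / 6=0.17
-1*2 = -2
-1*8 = -8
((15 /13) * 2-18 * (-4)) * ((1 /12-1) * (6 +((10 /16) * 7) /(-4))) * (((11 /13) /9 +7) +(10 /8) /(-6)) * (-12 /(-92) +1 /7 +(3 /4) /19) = -42596480905 /59185152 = -719.72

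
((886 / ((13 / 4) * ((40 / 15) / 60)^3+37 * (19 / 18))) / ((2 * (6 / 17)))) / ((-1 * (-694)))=228754125 / 4939841338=0.05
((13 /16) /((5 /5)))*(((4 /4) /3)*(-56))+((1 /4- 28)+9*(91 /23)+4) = -913 /276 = -3.31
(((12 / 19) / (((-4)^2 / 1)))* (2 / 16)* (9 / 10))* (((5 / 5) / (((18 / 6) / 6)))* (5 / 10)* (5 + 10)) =81 / 1216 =0.07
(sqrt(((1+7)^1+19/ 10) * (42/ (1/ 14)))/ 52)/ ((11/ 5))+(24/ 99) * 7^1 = 21 * sqrt(330)/ 572+56/ 33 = 2.36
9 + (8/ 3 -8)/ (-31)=853/ 93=9.17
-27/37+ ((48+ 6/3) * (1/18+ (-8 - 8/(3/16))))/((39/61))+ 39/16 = -822095939/207792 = -3956.34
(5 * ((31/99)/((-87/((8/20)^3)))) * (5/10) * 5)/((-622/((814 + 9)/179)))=51026/2397385485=0.00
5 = 5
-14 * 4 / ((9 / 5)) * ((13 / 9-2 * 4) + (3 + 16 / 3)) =-4480 / 81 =-55.31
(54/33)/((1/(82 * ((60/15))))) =5904/11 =536.73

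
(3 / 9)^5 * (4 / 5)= 4 / 1215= 0.00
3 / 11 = 0.27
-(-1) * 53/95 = 53/95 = 0.56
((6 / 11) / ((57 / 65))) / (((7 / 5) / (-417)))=-271050 / 1463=-185.27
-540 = -540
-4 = -4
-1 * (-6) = 6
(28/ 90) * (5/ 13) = 14/ 117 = 0.12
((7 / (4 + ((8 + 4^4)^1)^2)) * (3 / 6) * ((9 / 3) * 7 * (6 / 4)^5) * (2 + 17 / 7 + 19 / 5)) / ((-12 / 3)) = -45927 / 2788000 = -0.02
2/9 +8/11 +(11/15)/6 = 1061/990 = 1.07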